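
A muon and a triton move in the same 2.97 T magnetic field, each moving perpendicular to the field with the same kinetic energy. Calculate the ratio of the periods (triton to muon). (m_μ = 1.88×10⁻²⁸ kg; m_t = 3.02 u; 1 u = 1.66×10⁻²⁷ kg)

T = 2πm/(qB) is independent of speed, so T₂/T₁ = (m₂/q₂)/(m₁/q₁).
T_{triton}/T_{muon} = (5.01×10^-27/1e) / (1.88×10^-28/1e) = 26.7.

ratio ≈ 26.7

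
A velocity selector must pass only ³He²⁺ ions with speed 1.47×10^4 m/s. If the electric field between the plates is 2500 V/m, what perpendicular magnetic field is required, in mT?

qE = qvB ⇒ B = E/v = (2500) / (1.47×10^4) = 0.170 T.

B ≈ 170 mT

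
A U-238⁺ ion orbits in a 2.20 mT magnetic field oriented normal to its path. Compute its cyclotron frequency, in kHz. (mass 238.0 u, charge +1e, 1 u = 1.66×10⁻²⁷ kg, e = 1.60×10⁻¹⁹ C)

f ≈ 0.142 kHz

f = qB/(2πm) = (1×1.60×10^-19)(2.20×10^-3) / [2π(3.95×10^-25)] = 142 Hz.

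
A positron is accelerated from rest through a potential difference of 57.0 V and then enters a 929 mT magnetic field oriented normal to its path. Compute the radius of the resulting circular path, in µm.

The kinetic energy gained is K = qV = (1×1.60×10^-19)(57.0) = 9.12×10^-18 J.
v = √(2K/m) = 4.47×10^6 m/s.
r = mv/(qB) = (9.11×10^-31)(4.47×10^6) / [(1×1.60×10^-19)(0.929)] = 2.74×10^-5 m.

r ≈ 27.4 µm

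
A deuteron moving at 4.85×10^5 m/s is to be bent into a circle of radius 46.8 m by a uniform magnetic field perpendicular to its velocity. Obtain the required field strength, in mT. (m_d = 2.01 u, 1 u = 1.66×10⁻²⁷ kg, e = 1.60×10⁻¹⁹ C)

qvB = mv²/r gives B = mv/(qr).
B = (3.34×10^-27)(4.85×10^5) / [(1×1.60×10^-19)(46.8)] = 2.16×10^-4 T.

B ≈ 0.216 mT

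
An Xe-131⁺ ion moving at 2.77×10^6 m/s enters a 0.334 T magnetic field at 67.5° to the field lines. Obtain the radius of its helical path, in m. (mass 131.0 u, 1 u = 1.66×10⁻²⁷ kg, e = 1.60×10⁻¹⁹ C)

r ≈ 10.4 m

Only the perpendicular component v⊥ = v sin67.5° = 2.56×10^6 m/s is bent by the field.
r = m v⊥ /(qB) = (2.17×10^-25)(2.56×10^6) / [(1×1.60×10^-19)(0.334)] = 10.4 m.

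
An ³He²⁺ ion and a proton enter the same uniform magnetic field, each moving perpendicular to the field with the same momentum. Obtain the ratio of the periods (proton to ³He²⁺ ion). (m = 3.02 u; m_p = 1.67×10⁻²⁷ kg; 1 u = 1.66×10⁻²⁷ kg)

ratio ≈ 0.666

T = 2πm/(qB) is independent of speed, so T₂/T₁ = (m₂/q₂)/(m₁/q₁).
T_{proton}/T_{³He²⁺ ion} = (1.67×10^-27/1e) / (5.01×10^-27/2e) = 0.666.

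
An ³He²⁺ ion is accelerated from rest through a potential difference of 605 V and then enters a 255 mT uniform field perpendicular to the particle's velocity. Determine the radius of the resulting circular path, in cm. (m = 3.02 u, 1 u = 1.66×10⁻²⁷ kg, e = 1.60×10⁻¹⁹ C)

The kinetic energy gained is K = qV = (2×1.60×10^-19)(605) = 1.94×10^-16 J.
v = √(2K/m) = 2.78×10^5 m/s.
r = mv/(qB) = (5.01×10^-27)(2.78×10^5) / [(2×1.60×10^-19)(0.255)] = 0.0171 m.

r ≈ 1.71 cm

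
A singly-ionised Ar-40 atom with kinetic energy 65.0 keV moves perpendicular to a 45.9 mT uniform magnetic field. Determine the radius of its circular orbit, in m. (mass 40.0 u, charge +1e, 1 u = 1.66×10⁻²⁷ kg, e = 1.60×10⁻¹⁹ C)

r ≈ 5.06 m

Convert the energy: K = 65.0 keV = 1.04×10^-14 J.
v = √(2K/m) = √(2·1.04×10^-14/6.64×10^-26) = 5.60×10^5 m/s.
r = mv/(qB) = (6.64×10^-26)(5.60×10^5) / [(1×1.60×10^-19)(0.0459)] = 5.06 m.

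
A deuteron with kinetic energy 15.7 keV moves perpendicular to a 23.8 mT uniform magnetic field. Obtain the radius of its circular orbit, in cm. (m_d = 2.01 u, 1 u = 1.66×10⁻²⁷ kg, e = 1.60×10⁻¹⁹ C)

Convert the energy: K = 15.7 keV = 2.51×10^-15 J.
v = √(2K/m) = √(2·2.51×10^-15/3.34×10^-27) = 1.23×10^6 m/s.
r = mv/(qB) = (3.34×10^-27)(1.23×10^6) / [(1×1.60×10^-19)(0.0238)] = 1.08 m.

r ≈ 108 cm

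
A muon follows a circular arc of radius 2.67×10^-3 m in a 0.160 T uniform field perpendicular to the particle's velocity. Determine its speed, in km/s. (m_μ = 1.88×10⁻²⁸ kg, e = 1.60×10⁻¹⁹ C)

From qvB = mv²/r, v = qBr/m.
v = (1×1.60×10^-19)(0.160)(2.67×10^-3) / (1.88×10^-28) = 3.64×10^5 m/s.

v ≈ 364 km/s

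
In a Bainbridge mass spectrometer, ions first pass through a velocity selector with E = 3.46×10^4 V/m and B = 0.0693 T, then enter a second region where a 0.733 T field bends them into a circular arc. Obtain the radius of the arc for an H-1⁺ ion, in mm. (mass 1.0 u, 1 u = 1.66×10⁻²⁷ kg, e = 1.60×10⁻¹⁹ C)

The selector passes v = E/B = 3.46×10^4/0.0693 = 4.99×10^5 m/s.
In the deflection region, r = mv/(qB₂) = (1.66×10^-27)(4.99×10^5) / [(1×1.60×10^-19)(0.733)] = 7.07×10^-3 m.

r ≈ 7.07 mm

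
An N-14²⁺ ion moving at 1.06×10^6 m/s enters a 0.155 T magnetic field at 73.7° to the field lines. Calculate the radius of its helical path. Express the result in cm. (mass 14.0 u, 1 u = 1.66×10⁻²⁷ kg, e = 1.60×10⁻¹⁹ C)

Only the perpendicular component v⊥ = v sin73.7° = 1.02×10^6 m/s is bent by the field.
r = m v⊥ /(qB) = (2.32×10^-26)(1.02×10^6) / [(2×1.60×10^-19)(0.155)] = 0.477 m.

r ≈ 47.7 cm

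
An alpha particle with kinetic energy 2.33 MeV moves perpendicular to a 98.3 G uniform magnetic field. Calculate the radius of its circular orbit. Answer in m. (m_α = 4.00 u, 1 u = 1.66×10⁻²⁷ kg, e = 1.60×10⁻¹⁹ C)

Convert the energy: K = 2.33 MeV = 3.73×10^-13 J.
v = √(2K/m) = √(2·3.73×10^-13/6.64×10^-27) = 1.06×10^7 m/s.
r = mv/(qB) = (6.64×10^-27)(1.06×10^7) / [(2×1.60×10^-19)(9.83×10^-3)] = 22.4 m.

r ≈ 22.4 m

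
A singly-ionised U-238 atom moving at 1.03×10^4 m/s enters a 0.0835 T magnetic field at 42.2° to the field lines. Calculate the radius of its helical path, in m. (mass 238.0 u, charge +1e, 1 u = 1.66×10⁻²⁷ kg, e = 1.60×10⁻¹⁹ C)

Only the perpendicular component v⊥ = v sin42.2° = 6920 m/s is bent by the field.
r = m v⊥ /(qB) = (3.95×10^-25)(6920) / [(1×1.60×10^-19)(0.0835)] = 0.205 m.

r ≈ 0.205 m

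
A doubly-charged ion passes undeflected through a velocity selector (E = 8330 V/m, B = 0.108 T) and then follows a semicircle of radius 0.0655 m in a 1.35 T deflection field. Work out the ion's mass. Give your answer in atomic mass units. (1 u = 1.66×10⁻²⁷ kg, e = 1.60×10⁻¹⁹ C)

m ≈ 221 u

v = E/B₁ = 7.71×10^4 m/s.
From r = mv/(qB₂), m = qB₂r/v = (2×1.60×10^-19)(1.35)(0.0655) / (7.71×10^4) = 3.67×10^-25 kg.
In atomic mass units: m = 3.67×10^-25 / 1.66×10^-27 = 221 u.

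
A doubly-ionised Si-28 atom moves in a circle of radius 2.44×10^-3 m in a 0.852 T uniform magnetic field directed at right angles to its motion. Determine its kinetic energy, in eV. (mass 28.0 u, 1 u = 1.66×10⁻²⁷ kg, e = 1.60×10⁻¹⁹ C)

v = qBr/m = (2×1.60×10^-19)(0.852)(2.44×10^-3) / (4.65×10^-26) = 1.43×10^4 m/s.
K = ½mv² = 0.5·(4.65×10^-26)·(1.43×10^4)² = 4.76×10^-18 J = 29.8 eV.

K ≈ 29.8 eV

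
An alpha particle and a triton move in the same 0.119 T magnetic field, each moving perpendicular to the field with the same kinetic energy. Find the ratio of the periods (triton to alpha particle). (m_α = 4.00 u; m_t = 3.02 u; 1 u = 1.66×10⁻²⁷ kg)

T = 2πm/(qB) is independent of speed, so T₂/T₁ = (m₂/q₂)/(m₁/q₁).
T_{triton}/T_{alpha particle} = (5.01×10^-27/1e) / (6.64×10^-27/2e) = 1.51.

ratio ≈ 1.51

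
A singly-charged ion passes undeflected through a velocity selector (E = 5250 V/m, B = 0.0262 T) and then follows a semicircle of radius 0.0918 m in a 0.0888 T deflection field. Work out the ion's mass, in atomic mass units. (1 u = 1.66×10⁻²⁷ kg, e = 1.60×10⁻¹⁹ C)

m ≈ 3.92 u

v = E/B₁ = 2.00×10^5 m/s.
From r = mv/(qB₂), m = qB₂r/v = (1×1.60×10^-19)(0.0888)(0.0918) / (2.00×10^5) = 6.51×10^-27 kg.
In atomic mass units: m = 6.51×10^-27 / 1.66×10^-27 = 3.92 u.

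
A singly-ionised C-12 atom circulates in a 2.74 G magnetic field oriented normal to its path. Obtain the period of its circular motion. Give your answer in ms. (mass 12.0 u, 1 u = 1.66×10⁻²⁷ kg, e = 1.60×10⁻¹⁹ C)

T ≈ 2.85 ms

The cyclotron period is independent of speed: T = 2πm/(qB).
T = 2π(1.99×10^-26) / [(1×1.60×10^-19)(2.74×10^-4)] = 2.85×10^-3 s.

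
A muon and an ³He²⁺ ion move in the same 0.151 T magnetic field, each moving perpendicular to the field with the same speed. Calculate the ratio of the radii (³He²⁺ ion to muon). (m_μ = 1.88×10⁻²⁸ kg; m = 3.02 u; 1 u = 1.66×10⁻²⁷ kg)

ratio ≈ 13.3

r = mv/(qB) ⇒ at equal v, r ∝ m/q.
r_{³He²⁺ ion}/r_{muon} = 13.3.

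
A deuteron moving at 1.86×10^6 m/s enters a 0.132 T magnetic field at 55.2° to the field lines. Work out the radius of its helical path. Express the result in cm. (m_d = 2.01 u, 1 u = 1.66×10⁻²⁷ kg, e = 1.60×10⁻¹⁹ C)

r ≈ 24.1 cm

Only the perpendicular component v⊥ = v sin55.2° = 1.53×10^6 m/s is bent by the field.
r = m v⊥ /(qB) = (3.34×10^-27)(1.53×10^6) / [(1×1.60×10^-19)(0.132)] = 0.241 m.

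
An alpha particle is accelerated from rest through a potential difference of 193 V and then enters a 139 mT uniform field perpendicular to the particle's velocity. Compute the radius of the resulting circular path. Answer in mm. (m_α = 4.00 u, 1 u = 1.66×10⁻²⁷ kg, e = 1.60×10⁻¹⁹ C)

The kinetic energy gained is K = qV = (2×1.60×10^-19)(193) = 6.18×10^-17 J.
v = √(2K/m) = 1.36×10^5 m/s.
r = mv/(qB) = (6.64×10^-27)(1.36×10^5) / [(2×1.60×10^-19)(0.139)] = 0.0204 m.

r ≈ 20.4 mm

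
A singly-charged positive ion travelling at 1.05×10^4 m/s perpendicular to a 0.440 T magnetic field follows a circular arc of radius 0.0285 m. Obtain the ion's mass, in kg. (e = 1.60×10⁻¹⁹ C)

qvB = mv²/r ⇒ m = qBr/v.
m = (1×1.60×10^-19)(0.440)(0.0285) / (1.05×10^4) = 1.91×10^-25 kg.

m ≈ 1.91×10^-25 kg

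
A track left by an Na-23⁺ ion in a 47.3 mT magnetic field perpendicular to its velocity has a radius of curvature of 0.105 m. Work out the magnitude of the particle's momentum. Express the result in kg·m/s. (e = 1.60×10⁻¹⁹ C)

Since qvB = mv²/r, the momentum p = mv = qBr.
p = (1×1.60×10^-19)(0.0473)(0.105) = 7.95×10^-22 kg·m/s.

p ≈ 7.95×10^-22 kg·m/s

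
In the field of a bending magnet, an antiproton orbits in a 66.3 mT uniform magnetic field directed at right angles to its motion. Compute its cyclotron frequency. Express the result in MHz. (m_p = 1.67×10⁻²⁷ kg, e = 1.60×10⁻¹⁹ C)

f ≈ 1.01 MHz

f = qB/(2πm) = (1×1.60×10^-19)(0.0663) / [2π(1.67×10^-27)] = 1.01×10^6 Hz.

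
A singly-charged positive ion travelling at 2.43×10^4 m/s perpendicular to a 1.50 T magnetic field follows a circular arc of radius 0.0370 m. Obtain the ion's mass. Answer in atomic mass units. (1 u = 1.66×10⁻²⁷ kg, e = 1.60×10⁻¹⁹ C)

m ≈ 220 u

qvB = mv²/r ⇒ m = qBr/v.
m = (1×1.60×10^-19)(1.50)(0.0370) / (2.43×10^4) = 3.65×10^-25 kg = 220 u.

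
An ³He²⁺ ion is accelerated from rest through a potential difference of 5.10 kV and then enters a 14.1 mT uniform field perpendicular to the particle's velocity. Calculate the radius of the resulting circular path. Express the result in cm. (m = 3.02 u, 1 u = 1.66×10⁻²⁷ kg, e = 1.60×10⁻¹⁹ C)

r ≈ 89.7 cm

The kinetic energy gained is K = qV = (2×1.60×10^-19)(5100) = 1.63×10^-15 J.
v = √(2K/m) = 8.07×10^5 m/s.
r = mv/(qB) = (5.01×10^-27)(8.07×10^5) / [(2×1.60×10^-19)(0.0141)] = 0.897 m.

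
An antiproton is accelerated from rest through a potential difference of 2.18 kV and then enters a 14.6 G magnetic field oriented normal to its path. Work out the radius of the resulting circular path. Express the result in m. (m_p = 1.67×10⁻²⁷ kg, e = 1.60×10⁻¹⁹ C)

r ≈ 4.62 m

The kinetic energy gained is K = qV = (1×1.60×10^-19)(2180) = 3.49×10^-16 J.
v = √(2K/m) = 6.46×10^5 m/s.
r = mv/(qB) = (1.67×10^-27)(6.46×10^5) / [(1×1.60×10^-19)(1.46×10^-3)] = 4.62 m.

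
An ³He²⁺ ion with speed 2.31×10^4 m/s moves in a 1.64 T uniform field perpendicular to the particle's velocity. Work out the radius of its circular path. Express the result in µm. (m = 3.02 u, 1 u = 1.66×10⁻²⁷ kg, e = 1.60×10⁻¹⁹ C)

The magnetic force provides the centripetal force: qvB = mv²/r, so r = mv/(qB).
r = (5.01×10^-27 kg)(2.31×10^4 m/s) / [(2×1.60×10^-19 C)(1.64 T)] = 2.21×10^-4 m.

r ≈ 221 µm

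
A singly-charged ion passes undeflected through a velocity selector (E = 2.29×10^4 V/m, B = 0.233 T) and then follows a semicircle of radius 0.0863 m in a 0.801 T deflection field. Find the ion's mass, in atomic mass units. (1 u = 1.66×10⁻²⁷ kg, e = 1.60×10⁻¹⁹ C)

v = E/B₁ = 9.83×10^4 m/s.
From r = mv/(qB₂), m = qB₂r/v = (1×1.60×10^-19)(0.801)(0.0863) / (9.83×10^4) = 1.13×10^-25 kg.
In atomic mass units: m = 1.13×10^-25 / 1.66×10^-27 = 67.8 u.

m ≈ 67.8 u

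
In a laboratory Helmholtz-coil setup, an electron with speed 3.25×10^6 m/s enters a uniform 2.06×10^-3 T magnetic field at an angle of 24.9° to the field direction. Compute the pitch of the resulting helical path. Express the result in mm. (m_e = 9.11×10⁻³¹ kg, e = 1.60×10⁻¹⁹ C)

pitch ≈ 51.2 mm

The velocity component along B is v∥ = v cos24.9° = 2.95×10^6 m/s.
The cyclotron period T = 2πm/(qB) = 1.74×10^-8 s is set by m, q, B alone.
Pitch = v∥·T = (2.95×10^6)(1.74×10^-8) = 0.0512 m.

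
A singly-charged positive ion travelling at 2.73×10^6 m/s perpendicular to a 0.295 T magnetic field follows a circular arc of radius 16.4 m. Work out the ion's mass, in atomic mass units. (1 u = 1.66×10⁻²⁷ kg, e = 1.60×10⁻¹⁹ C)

qvB = mv²/r ⇒ m = qBr/v.
m = (1×1.60×10^-19)(0.295)(16.4) / (2.73×10^6) = 2.84×10^-25 kg = 171 u.

m ≈ 171 u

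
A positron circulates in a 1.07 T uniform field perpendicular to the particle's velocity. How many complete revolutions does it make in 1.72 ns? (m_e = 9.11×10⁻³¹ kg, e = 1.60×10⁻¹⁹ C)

T = 2πm/(qB) = 2π(9.11×10^-31) / [(1×1.60×10^-19)(1.07)] = 3.3434×10^-11 s.
N = t/T = 1.72×10^-9 / 3.3434×10^-11 ≈ 51.44, so 51 complete revolutions.

N = 51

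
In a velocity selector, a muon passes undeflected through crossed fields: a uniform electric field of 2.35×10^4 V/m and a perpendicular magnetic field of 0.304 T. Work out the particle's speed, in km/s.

v ≈ 77.3 km/s

For zero net force, qE = qvB, so v = E/B.
v = (2.35×10^4) / (0.304) = 7.73×10^4 m/s.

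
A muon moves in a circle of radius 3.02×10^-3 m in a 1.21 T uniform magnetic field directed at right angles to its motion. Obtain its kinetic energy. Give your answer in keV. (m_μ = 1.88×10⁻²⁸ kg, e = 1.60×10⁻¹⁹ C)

K ≈ 5.68 keV

v = qBr/m = (1×1.60×10^-19)(1.21)(3.02×10^-3) / (1.88×10^-28) = 3.11×10^6 m/s.
K = ½mv² = 0.5·(1.88×10^-28)·(3.11×10^6)² = 9.09×10^-16 J = 5.68 keV.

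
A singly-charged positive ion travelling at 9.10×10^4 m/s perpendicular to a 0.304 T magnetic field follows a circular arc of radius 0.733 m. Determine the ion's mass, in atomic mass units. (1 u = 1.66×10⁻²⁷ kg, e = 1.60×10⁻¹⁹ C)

m ≈ 236 u

qvB = mv²/r ⇒ m = qBr/v.
m = (1×1.60×10^-19)(0.304)(0.733) / (9.10×10^4) = 3.92×10^-25 kg = 236 u.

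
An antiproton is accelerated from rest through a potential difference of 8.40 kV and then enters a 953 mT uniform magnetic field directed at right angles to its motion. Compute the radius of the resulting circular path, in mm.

The kinetic energy gained is K = qV = (1×1.60×10^-19)(8400) = 1.34×10^-15 J.
v = √(2K/m) = 1.27×10^6 m/s.
r = mv/(qB) = (1.67×10^-27)(1.27×10^6) / [(1×1.60×10^-19)(0.953)] = 0.0139 m.

r ≈ 13.9 mm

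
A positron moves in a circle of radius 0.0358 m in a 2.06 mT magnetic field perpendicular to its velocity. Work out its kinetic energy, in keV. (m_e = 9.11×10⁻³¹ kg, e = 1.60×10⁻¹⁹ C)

v = qBr/m = (1×1.60×10^-19)(2.06×10^-3)(0.0358) / (9.11×10^-31) = 1.30×10^7 m/s.
K = ½mv² = 0.5·(9.11×10^-31)·(1.30×10^7)² = 7.64×10^-17 J = 0.478 keV.

K ≈ 0.478 keV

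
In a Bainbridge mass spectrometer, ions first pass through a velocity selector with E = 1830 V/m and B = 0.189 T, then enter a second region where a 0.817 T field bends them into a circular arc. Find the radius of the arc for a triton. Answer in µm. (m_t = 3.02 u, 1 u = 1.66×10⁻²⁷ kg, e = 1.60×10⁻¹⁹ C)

The selector passes v = E/B = 1830/0.189 = 9680 m/s.
In the deflection region, r = mv/(qB₂) = (5.01×10^-27)(9680) / [(1×1.60×10^-19)(0.817)] = 3.71×10^-4 m.

r ≈ 371 µm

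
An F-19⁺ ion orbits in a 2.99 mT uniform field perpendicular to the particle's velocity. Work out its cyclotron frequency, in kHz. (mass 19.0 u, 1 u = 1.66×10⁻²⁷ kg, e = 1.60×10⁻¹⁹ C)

f = qB/(2πm) = (1×1.60×10^-19)(2.99×10^-3) / [2π(3.15×10^-26)] = 2410 Hz.

f ≈ 2.41 kHz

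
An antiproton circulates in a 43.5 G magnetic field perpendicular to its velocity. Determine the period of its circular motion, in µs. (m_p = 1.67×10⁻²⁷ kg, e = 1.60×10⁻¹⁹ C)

T ≈ 15.1 µs

The cyclotron period is independent of speed: T = 2πm/(qB).
T = 2π(1.67×10^-27) / [(1×1.60×10^-19)(4.35×10^-3)] = 1.51×10^-5 s.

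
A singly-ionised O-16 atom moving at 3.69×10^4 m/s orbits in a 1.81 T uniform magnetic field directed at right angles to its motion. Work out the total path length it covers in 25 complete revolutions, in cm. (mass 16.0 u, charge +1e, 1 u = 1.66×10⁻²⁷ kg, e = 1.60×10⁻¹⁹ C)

L ≈ 53.2 cm

r = mv/(qB) = 3.38×10^-3 m, so one revolution covers 2πr = 0.0213 m.
In 25 revolutions: L = 25·2πr = 0.532 m.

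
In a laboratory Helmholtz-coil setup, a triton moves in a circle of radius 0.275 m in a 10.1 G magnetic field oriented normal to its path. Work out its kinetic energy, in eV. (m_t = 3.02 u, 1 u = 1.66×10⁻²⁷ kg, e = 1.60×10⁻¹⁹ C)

K ≈ 1.23 eV

v = qBr/m = (1×1.60×10^-19)(1.01×10^-3)(0.275) / (5.01×10^-27) = 8860 m/s.
K = ½mv² = 0.5·(5.01×10^-27)·(8860)² = 1.97×10^-19 J = 1.23 eV.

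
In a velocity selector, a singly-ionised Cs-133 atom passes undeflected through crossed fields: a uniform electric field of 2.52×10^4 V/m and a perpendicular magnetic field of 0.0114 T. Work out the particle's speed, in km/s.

v ≈ 2210 km/s

For zero net force, qE = qvB, so v = E/B.
v = (2.52×10^4) / (0.0114) = 2.21×10^6 m/s.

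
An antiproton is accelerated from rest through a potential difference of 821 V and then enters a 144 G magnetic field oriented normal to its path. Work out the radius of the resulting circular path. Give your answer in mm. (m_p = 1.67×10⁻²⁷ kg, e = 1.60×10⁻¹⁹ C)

r ≈ 287 mm

The kinetic energy gained is K = qV = (1×1.60×10^-19)(821) = 1.31×10^-16 J.
v = √(2K/m) = 3.97×10^5 m/s.
r = mv/(qB) = (1.67×10^-27)(3.97×10^5) / [(1×1.60×10^-19)(0.0144)] = 0.287 m.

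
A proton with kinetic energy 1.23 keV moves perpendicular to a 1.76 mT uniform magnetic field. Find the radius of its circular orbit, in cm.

r ≈ 288 cm

Convert the energy: K = 1.23 keV = 1.97×10^-16 J.
v = √(2K/m) = √(2·1.97×10^-16/1.67×10^-27) = 4.85×10^5 m/s.
r = mv/(qB) = (1.67×10^-27)(4.85×10^5) / [(1×1.60×10^-19)(1.76×10^-3)] = 2.88 m.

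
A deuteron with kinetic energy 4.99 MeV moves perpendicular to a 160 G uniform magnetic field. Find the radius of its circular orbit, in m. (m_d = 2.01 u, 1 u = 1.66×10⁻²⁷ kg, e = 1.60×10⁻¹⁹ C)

r ≈ 28.5 m

Convert the energy: K = 4.99 MeV = 7.98×10^-13 J.
v = √(2K/m) = √(2·7.98×10^-13/3.34×10^-27) = 2.19×10^7 m/s.
r = mv/(qB) = (3.34×10^-27)(2.19×10^7) / [(1×1.60×10^-19)(0.0160)] = 28.5 m.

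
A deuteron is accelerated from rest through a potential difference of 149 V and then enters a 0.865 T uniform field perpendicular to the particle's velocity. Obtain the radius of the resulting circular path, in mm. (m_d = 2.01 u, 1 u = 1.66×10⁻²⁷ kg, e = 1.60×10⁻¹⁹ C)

The kinetic energy gained is K = qV = (1×1.60×10^-19)(149) = 2.38×10^-17 J.
v = √(2K/m) = 1.20×10^5 m/s.
r = mv/(qB) = (3.34×10^-27)(1.20×10^5) / [(1×1.60×10^-19)(0.865)] = 2.88×10^-3 m.

r ≈ 2.88 mm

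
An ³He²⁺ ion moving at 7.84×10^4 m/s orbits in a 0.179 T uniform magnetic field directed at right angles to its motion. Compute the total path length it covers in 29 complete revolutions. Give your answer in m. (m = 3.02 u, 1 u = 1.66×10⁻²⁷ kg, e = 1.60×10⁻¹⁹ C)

L ≈ 1.25 m

r = mv/(qB) = 6.86×10^-3 m, so one revolution covers 2πr = 0.0431 m.
In 29 revolutions: L = 29·2πr = 1.25 m.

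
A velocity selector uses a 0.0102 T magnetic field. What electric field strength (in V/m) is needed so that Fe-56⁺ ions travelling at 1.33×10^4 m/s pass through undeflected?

E ≈ 136 V/m

qE = qvB ⇒ E = vB = (1.33×10^4)(0.0102) = 136 V/m.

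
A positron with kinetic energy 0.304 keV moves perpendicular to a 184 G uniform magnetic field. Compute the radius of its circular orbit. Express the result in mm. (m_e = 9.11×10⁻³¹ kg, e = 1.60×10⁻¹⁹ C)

r ≈ 3.20 mm

Convert the energy: K = 0.304 keV = 4.86×10^-17 J.
v = √(2K/m) = √(2·4.86×10^-17/9.11×10^-31) = 1.03×10^7 m/s.
r = mv/(qB) = (9.11×10^-31)(1.03×10^7) / [(1×1.60×10^-19)(0.0184)] = 3.20×10^-3 m.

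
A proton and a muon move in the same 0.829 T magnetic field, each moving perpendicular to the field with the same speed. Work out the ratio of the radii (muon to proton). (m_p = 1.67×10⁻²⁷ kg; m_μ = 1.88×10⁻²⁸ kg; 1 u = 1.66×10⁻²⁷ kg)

r = mv/(qB) ⇒ at equal v, r ∝ m/q.
r_{muon}/r_{proton} = 0.113.

ratio ≈ 0.113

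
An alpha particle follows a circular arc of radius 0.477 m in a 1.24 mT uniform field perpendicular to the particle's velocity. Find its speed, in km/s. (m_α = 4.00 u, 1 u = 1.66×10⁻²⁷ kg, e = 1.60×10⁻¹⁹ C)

v ≈ 28.5 km/s

From qvB = mv²/r, v = qBr/m.
v = (2×1.60×10^-19)(1.24×10^-3)(0.477) / (6.64×10^-27) = 2.85×10^4 m/s.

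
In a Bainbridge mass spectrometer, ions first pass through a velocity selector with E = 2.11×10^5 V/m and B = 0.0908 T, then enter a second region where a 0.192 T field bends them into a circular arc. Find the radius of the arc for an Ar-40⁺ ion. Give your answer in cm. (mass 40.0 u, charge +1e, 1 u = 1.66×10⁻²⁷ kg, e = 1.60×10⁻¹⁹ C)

r ≈ 502 cm

The selector passes v = E/B = 2.11×10^5/0.0908 = 2.32×10^6 m/s.
In the deflection region, r = mv/(qB₂) = (6.64×10^-26)(2.32×10^6) / [(1×1.60×10^-19)(0.192)] = 5.02 m.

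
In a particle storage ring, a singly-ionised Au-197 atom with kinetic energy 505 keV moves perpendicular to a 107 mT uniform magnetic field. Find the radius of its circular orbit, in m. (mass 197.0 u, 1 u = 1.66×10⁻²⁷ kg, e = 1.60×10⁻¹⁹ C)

Convert the energy: K = 505 keV = 8.08×10^-14 J.
v = √(2K/m) = √(2·8.08×10^-14/3.27×10^-25) = 7.03×10^5 m/s.
r = mv/(qB) = (3.27×10^-25)(7.03×10^5) / [(1×1.60×10^-19)(0.107)] = 13.4 m.

r ≈ 13.4 m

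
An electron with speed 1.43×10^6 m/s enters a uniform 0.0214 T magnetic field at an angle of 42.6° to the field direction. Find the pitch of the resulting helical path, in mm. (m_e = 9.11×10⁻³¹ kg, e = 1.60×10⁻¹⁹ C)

pitch ≈ 1.76 mm

The velocity component along B is v∥ = v cos42.6° = 1.05×10^6 m/s.
The cyclotron period T = 2πm/(qB) = 1.67×10^-9 s is set by m, q, B alone.
Pitch = v∥·T = (1.05×10^6)(1.67×10^-9) = 1.76×10^-3 m.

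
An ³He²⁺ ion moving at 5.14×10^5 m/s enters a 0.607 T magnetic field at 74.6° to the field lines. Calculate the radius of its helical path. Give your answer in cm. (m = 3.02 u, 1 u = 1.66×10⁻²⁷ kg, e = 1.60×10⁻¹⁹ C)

Only the perpendicular component v⊥ = v sin74.6° = 4.96×10^5 m/s is bent by the field.
r = m v⊥ /(qB) = (5.01×10^-27)(4.96×10^5) / [(2×1.60×10^-19)(0.607)] = 0.0128 m.

r ≈ 1.28 cm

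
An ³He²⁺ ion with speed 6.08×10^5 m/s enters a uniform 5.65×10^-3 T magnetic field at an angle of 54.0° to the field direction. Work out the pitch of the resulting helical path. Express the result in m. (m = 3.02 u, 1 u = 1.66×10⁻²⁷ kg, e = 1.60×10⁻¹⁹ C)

The velocity component along B is v∥ = v cos54.0° = 3.57×10^5 m/s.
The cyclotron period T = 2πm/(qB) = 1.74×10^-5 s is set by m, q, B alone.
Pitch = v∥·T = (3.57×10^5)(1.74×10^-5) = 6.23 m.

pitch ≈ 6.23 m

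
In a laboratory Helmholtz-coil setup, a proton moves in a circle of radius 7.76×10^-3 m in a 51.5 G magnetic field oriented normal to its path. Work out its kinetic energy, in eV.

v = qBr/m = (1×1.60×10^-19)(5.15×10^-3)(7.76×10^-3) / (1.67×10^-27) = 3830 m/s.
K = ½mv² = 0.5·(1.67×10^-27)·(3830)² = 1.22×10^-20 J = 0.0765 eV.

K ≈ 0.0765 eV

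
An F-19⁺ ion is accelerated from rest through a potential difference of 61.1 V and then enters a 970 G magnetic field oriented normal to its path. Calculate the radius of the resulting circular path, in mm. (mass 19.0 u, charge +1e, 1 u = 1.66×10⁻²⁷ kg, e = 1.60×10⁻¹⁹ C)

r ≈ 50.6 mm

The kinetic energy gained is K = qV = (1×1.60×10^-19)(61.1) = 9.78×10^-18 J.
v = √(2K/m) = 2.49×10^4 m/s.
r = mv/(qB) = (3.15×10^-26)(2.49×10^4) / [(1×1.60×10^-19)(0.0970)] = 0.0506 m.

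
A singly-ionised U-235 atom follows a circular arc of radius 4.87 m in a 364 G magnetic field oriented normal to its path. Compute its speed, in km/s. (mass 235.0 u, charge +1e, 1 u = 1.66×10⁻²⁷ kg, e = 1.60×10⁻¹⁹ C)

From qvB = mv²/r, v = qBr/m.
v = (1×1.60×10^-19)(0.0364)(4.87) / (3.90×10^-25) = 7.27×10^4 m/s.

v ≈ 72.7 km/s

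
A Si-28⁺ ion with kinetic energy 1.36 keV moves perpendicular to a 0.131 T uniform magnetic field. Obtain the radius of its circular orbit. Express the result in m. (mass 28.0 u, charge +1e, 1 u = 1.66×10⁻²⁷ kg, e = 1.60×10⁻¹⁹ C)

Convert the energy: K = 1.36 keV = 2.18×10^-16 J.
v = √(2K/m) = √(2·2.18×10^-16/4.65×10^-26) = 9.68×10^4 m/s.
r = mv/(qB) = (4.65×10^-26)(9.68×10^4) / [(1×1.60×10^-19)(0.131)] = 0.215 m.

r ≈ 0.215 m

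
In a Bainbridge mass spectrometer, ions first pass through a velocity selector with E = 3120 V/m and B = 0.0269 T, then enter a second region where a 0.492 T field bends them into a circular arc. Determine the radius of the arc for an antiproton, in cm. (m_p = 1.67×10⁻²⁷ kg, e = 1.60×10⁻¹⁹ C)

The selector passes v = E/B = 3120/0.0269 = 1.16×10^5 m/s.
In the deflection region, r = mv/(qB₂) = (1.67×10^-27)(1.16×10^5) / [(1×1.60×10^-19)(0.492)] = 2.46×10^-3 m.

r ≈ 0.246 cm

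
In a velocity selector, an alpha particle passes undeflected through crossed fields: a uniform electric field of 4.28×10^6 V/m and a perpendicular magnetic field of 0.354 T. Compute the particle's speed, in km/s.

v ≈ 12100 km/s

For zero net force, qE = qvB, so v = E/B.
v = (4.28×10^6) / (0.354) = 1.21×10^7 m/s.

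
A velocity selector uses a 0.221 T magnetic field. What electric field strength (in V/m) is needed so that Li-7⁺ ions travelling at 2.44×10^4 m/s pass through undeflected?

E ≈ 5390 V/m

qE = qvB ⇒ E = vB = (2.44×10^4)(0.221) = 5390 V/m.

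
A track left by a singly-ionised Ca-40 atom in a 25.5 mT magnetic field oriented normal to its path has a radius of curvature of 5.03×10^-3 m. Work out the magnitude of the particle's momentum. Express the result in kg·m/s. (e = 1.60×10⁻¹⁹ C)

p ≈ 2.05×10^-23 kg·m/s

Since qvB = mv²/r, the momentum p = mv = qBr.
p = (1×1.60×10^-19)(0.0255)(5.03×10^-3) = 2.05×10^-23 kg·m/s.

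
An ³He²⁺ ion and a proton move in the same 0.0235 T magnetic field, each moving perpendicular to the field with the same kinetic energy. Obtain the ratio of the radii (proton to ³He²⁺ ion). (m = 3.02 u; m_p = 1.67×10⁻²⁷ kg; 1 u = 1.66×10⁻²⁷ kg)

ratio ≈ 1.15

r = √(2mK)/(qB) ⇒ at equal K, r ∝ √m/q.
r_{proton}/r_{³He²⁺ ion} = 1.15.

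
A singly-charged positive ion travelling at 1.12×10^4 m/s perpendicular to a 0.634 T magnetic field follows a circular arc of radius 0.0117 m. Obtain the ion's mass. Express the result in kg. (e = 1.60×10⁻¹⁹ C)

m ≈ 1.06×10^-25 kg

qvB = mv²/r ⇒ m = qBr/v.
m = (1×1.60×10^-19)(0.634)(0.0117) / (1.12×10^4) = 1.06×10^-25 kg.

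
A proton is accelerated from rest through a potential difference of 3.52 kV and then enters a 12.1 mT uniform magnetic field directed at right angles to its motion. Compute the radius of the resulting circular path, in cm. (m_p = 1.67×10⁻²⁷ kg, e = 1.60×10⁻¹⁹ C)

The kinetic energy gained is K = qV = (1×1.60×10^-19)(3520) = 5.63×10^-16 J.
v = √(2K/m) = 8.21×10^5 m/s.
r = mv/(qB) = (1.67×10^-27)(8.21×10^5) / [(1×1.60×10^-19)(0.0121)] = 0.708 m.

r ≈ 70.8 cm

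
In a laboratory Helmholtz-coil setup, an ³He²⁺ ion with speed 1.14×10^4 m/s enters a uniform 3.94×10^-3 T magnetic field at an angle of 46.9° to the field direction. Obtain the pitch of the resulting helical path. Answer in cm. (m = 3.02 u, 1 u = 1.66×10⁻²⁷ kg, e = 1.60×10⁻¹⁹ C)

The velocity component along B is v∥ = v cos46.9° = 7790 m/s.
The cyclotron period T = 2πm/(qB) = 2.50×10^-5 s is set by m, q, B alone.
Pitch = v∥·T = (7790)(2.50×10^-5) = 0.195 m.

pitch ≈ 19.5 cm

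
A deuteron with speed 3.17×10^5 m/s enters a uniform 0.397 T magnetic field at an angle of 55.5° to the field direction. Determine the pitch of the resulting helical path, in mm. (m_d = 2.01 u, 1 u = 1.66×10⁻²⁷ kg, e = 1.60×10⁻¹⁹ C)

The velocity component along B is v∥ = v cos55.5° = 1.80×10^5 m/s.
The cyclotron period T = 2πm/(qB) = 3.30×10^-7 s is set by m, q, B alone.
Pitch = v∥·T = (1.80×10^5)(3.30×10^-7) = 0.0593 m.

pitch ≈ 59.3 mm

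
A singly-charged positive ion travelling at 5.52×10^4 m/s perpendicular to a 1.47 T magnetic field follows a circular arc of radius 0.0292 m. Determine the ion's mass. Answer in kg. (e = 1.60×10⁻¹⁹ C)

qvB = mv²/r ⇒ m = qBr/v.
m = (1×1.60×10^-19)(1.47)(0.0292) / (5.52×10^4) = 1.24×10^-25 kg.

m ≈ 1.24×10^-25 kg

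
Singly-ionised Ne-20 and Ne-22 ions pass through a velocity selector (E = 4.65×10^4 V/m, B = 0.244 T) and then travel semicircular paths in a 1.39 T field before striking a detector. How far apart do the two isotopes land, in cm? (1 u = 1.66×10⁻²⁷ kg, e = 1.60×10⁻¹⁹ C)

Δd ≈ 0.569 cm

Both emerge at v = E/B₁ = 1.91×10^5 m/s.
r = mv/(qB₂), so r₁ = 0.02845 m and r₂ = 0.03129 m, giving Δr = 2.84×10^-3 m.
After a semicircle each ion lands a diameter 2r from the entry slit, so the separation is 2Δr = 5.69×10^-3 m.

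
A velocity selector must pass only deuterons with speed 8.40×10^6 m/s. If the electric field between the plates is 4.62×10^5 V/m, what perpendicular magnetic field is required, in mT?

B ≈ 55.0 mT

qE = qvB ⇒ B = E/v = (4.62×10^5) / (8.40×10^6) = 0.0550 T.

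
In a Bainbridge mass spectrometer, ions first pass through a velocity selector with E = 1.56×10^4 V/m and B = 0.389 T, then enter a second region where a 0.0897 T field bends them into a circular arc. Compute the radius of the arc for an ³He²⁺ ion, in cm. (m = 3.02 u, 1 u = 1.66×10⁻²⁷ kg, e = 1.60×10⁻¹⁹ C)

r ≈ 0.700 cm

The selector passes v = E/B = 1.56×10^4/0.389 = 4.01×10^4 m/s.
In the deflection region, r = mv/(qB₂) = (5.01×10^-27)(4.01×10^4) / [(2×1.60×10^-19)(0.0897)] = 7.00×10^-3 m.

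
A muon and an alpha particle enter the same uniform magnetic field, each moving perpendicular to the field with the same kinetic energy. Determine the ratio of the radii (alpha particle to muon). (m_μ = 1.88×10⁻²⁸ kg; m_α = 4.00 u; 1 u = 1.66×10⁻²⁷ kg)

ratio ≈ 2.97

r = √(2mK)/(qB) ⇒ at equal K, r ∝ √m/q.
r_{alpha particle}/r_{muon} = 2.97.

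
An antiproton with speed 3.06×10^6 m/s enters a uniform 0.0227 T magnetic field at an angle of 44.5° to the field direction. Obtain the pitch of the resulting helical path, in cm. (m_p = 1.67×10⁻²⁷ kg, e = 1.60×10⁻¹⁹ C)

pitch ≈ 631 cm

The velocity component along B is v∥ = v cos44.5° = 2.18×10^6 m/s.
The cyclotron period T = 2πm/(qB) = 2.89×10^-6 s is set by m, q, B alone.
Pitch = v∥·T = (2.18×10^6)(2.89×10^-6) = 6.31 m.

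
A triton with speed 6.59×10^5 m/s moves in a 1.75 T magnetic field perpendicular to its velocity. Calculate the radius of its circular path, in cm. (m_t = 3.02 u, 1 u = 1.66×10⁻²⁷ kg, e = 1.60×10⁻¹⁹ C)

r ≈ 1.18 cm

The magnetic force provides the centripetal force: qvB = mv²/r, so r = mv/(qB).
r = (5.01×10^-27 kg)(6.59×10^5 m/s) / [(1×1.60×10^-19 C)(1.75 T)] = 0.0118 m.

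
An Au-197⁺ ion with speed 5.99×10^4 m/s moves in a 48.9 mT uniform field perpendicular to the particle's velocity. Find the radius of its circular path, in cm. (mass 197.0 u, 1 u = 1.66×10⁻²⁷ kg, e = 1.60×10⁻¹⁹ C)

The magnetic force provides the centripetal force: qvB = mv²/r, so r = mv/(qB).
r = (3.27×10^-25 kg)(5.99×10^4 m/s) / [(1×1.60×10^-19 C)(0.0489 T)] = 2.50 m.

r ≈ 250 cm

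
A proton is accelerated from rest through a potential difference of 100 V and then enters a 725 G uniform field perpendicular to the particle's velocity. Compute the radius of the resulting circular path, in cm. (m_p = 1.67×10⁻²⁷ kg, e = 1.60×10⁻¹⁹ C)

r ≈ 1.99 cm

The kinetic energy gained is K = qV = (1×1.60×10^-19)(100) = 1.60×10^-17 J.
v = √(2K/m) = 1.38×10^5 m/s.
r = mv/(qB) = (1.67×10^-27)(1.38×10^5) / [(1×1.60×10^-19)(0.0725)] = 0.0199 m.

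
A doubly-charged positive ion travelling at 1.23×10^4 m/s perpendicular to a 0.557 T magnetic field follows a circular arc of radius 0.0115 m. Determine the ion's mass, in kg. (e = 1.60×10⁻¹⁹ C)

qvB = mv²/r ⇒ m = qBr/v.
m = (2×1.60×10^-19)(0.557)(0.0115) / (1.23×10^4) = 1.67×10^-25 kg.

m ≈ 1.67×10^-25 kg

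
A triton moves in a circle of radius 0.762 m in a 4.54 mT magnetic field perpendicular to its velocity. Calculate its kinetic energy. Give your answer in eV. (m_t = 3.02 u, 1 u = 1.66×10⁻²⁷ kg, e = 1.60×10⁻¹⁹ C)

K ≈ 191 eV

v = qBr/m = (1×1.60×10^-19)(4.54×10^-3)(0.762) / (5.01×10^-27) = 1.10×10^5 m/s.
K = ½mv² = 0.5·(5.01×10^-27)·(1.10×10^5)² = 3.06×10^-17 J = 191 eV.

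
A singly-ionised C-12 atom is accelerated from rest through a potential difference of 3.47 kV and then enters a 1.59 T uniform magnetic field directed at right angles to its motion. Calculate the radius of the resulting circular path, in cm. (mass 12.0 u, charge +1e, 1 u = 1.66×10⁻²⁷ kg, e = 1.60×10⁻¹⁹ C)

r ≈ 1.85 cm

The kinetic energy gained is K = qV = (1×1.60×10^-19)(3470) = 5.55×10^-16 J.
v = √(2K/m) = 2.36×10^5 m/s.
r = mv/(qB) = (1.99×10^-26)(2.36×10^5) / [(1×1.60×10^-19)(1.59)] = 0.0185 m.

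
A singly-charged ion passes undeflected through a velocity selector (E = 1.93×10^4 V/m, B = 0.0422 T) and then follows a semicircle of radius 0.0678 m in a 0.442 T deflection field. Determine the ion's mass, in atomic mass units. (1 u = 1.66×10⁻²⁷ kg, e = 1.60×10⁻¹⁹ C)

m ≈ 6.32 u

v = E/B₁ = 4.57×10^5 m/s.
From r = mv/(qB₂), m = qB₂r/v = (1×1.60×10^-19)(0.442)(0.0678) / (4.57×10^5) = 1.05×10^-26 kg.
In atomic mass units: m = 1.05×10^-26 / 1.66×10^-27 = 6.32 u.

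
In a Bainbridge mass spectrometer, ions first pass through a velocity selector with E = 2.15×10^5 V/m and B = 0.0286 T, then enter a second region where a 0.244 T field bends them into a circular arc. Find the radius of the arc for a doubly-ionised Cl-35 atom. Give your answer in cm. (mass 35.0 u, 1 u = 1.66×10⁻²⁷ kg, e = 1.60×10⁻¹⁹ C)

r ≈ 559 cm

The selector passes v = E/B = 2.15×10^5/0.0286 = 7.52×10^6 m/s.
In the deflection region, r = mv/(qB₂) = (5.81×10^-26)(7.52×10^6) / [(2×1.60×10^-19)(0.244)] = 5.59 m.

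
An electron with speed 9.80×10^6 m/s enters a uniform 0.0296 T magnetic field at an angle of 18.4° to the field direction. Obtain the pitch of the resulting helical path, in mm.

pitch ≈ 11.2 mm

The velocity component along B is v∥ = v cos18.4° = 9.30×10^6 m/s.
The cyclotron period T = 2πm/(qB) = 1.21×10^-9 s is set by m, q, B alone.
Pitch = v∥·T = (9.30×10^6)(1.21×10^-9) = 0.0112 m.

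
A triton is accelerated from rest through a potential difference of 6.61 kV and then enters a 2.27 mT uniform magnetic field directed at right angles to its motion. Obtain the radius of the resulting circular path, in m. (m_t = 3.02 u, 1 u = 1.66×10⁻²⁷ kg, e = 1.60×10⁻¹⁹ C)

r ≈ 8.97 m

The kinetic energy gained is K = qV = (1×1.60×10^-19)(6610) = 1.06×10^-15 J.
v = √(2K/m) = 6.50×10^5 m/s.
r = mv/(qB) = (5.01×10^-27)(6.50×10^5) / [(1×1.60×10^-19)(2.27×10^-3)] = 8.97 m.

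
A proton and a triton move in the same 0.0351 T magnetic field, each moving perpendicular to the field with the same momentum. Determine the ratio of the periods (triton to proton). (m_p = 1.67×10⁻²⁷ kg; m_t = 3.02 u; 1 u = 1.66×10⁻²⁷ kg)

ratio ≈ 3.00

T = 2πm/(qB) is independent of speed, so T₂/T₁ = (m₂/q₂)/(m₁/q₁).
T_{triton}/T_{proton} = (5.01×10^-27/1e) / (1.67×10^-27/1e) = 3.00.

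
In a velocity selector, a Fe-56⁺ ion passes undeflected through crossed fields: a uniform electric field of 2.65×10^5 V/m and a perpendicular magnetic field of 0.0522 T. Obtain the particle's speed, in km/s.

v ≈ 5080 km/s

For zero net force, qE = qvB, so v = E/B.
v = (2.65×10^5) / (0.0522) = 5.08×10^6 m/s.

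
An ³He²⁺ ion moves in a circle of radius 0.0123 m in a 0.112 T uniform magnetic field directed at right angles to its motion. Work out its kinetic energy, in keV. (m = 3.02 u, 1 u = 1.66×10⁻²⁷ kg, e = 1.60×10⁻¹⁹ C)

v = qBr/m = (2×1.60×10^-19)(0.112)(0.0123) / (5.01×10^-27) = 8.79×10^4 m/s.
K = ½mv² = 0.5·(5.01×10^-27)·(8.79×10^4)² = 1.94×10^-17 J = 0.121 keV.

K ≈ 0.121 keV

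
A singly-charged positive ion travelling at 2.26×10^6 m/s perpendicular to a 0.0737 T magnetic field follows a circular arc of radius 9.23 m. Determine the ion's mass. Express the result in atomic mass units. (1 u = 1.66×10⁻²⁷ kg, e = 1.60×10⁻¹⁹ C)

m ≈ 29.0 u

qvB = mv²/r ⇒ m = qBr/v.
m = (1×1.60×10^-19)(0.0737)(9.23) / (2.26×10^6) = 4.82×10^-26 kg = 29.0 u.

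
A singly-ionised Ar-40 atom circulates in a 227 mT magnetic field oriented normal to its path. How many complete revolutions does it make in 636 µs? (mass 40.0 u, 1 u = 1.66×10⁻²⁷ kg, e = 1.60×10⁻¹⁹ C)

N = 55

T = 2πm/(qB) = 2π(6.64×10^-26) / [(1×1.60×10^-19)(0.227)] = 1.1487×10^-5 s.
N = t/T = 6.36×10^-4 / 1.1487×10^-5 ≈ 55.37, so 55 complete revolutions.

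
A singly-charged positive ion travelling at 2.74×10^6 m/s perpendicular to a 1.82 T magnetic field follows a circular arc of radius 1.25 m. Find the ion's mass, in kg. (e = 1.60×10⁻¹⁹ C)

qvB = mv²/r ⇒ m = qBr/v.
m = (1×1.60×10^-19)(1.82)(1.25) / (2.74×10^6) = 1.33×10^-25 kg.

m ≈ 1.33×10^-25 kg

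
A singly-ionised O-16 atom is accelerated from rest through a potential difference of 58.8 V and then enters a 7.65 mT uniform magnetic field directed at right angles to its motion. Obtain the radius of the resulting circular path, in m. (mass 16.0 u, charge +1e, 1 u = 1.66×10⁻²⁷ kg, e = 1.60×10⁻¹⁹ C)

The kinetic energy gained is K = qV = (1×1.60×10^-19)(58.8) = 9.41×10^-18 J.
v = √(2K/m) = 2.66×10^4 m/s.
r = mv/(qB) = (2.66×10^-26)(2.66×10^4) / [(1×1.60×10^-19)(7.65×10^-3)] = 0.578 m.

r ≈ 0.578 m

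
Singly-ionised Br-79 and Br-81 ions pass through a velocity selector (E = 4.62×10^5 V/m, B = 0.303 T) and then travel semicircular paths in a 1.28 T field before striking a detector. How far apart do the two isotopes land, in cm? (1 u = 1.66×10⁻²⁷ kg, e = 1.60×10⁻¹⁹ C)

Δd ≈ 4.94 cm

Both emerge at v = E/B₁ = 1.52×10^6 m/s.
r = mv/(qB₂), so r₁ = 0.97635 m and r₂ = 1.0011 m, giving Δr = 0.0247 m.
After a semicircle each ion lands a diameter 2r from the entry slit, so the separation is 2Δr = 0.0494 m.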